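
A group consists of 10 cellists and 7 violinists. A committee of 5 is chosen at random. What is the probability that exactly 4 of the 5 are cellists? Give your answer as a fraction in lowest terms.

105/442

Total number of selections: C(17,5) = 6188.
Selections with exactly 4 cellists: choose 4 of the 10 cellists and 1 of the 7 violinists, C(10,4)·C(7,1) = 210·7 = 1470.
Probability = 1470/6188 = 105/442.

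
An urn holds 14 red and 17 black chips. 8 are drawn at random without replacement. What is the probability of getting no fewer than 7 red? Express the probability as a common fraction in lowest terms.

1573/202275

Total selections: C(31,8) = 7888725.
Favorable selections (no fewer than 7 red): C(14,7)·C(17,1) + C(14,8)·C(17,0) = 58344 + 3003 = 61347.
Probability = 61347/7888725 = 1573/202275.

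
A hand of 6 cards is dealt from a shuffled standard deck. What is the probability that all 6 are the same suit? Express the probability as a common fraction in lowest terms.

66/195755

There are C(52,6) = 20358520 possible 6-card hands.
Hands of one suit: 4 suits × C(13,6) = 4·1716 = 6864.
Probability = 6864/20358520 = 66/195755.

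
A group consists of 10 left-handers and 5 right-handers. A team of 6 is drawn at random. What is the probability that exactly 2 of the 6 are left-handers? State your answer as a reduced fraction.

The sample space is all 6-subsets of the 15: C(15,6) = 5005.
Selections with exactly 2 left-handers: choose 2 of the 10 left-handers and 4 of the 5 right-handers, C(10,2)·C(5,4) = 45·5 = 225.
Probability = 225/5005 = 45/1001.

45/1001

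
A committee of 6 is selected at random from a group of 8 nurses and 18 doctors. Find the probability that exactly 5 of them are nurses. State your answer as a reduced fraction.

72/16445

Total number of selections: C(26,6) = 230230.
Selections with exactly 5 nurses: choose 5 of the 8 nurses and 1 of the 18 doctors, C(8,5)·C(18,1) = 56·18 = 1008.
Probability = 1008/230230 = 72/16445.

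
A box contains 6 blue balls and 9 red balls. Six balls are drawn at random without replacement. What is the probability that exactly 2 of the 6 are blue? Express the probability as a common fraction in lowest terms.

Total number of selections: C(15,6) = 5005.
Selections with exactly 2 blue: choose 2 of the 6 blue and 4 of the 9 red, C(6,2)·C(9,4) = 15·126 = 1890.
Probability = 1890/5005 = 54/143.

54/143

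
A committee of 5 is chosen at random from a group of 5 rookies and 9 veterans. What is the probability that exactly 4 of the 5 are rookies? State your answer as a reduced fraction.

45/2002

The sample space is all 5-subsets of the 14: C(14,5) = 2002.
Selections with exactly 4 rookies: choose 4 of the 5 rookies and 1 of the 9 veterans, C(5,4)·C(9,1) = 5·9 = 45.
Probability = 45/2002.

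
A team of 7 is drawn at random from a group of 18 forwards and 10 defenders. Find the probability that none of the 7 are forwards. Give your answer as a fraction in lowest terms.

1/9867

There are C(28,7) = 1184040 possible selections.
Selections with no forwards (all defenders): C(10,7) = 120.
Probability = 120/1184040 = 1/9867.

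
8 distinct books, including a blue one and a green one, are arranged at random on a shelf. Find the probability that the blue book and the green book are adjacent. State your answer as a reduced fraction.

There are 8! = 40320 arrangements.
Treat the blue book and the green book as a block: 7! arrangements of the blocks × 2 orders within the block = 2·5040 = 10080.
Probability = 10080/40320 = 1/4.

1/4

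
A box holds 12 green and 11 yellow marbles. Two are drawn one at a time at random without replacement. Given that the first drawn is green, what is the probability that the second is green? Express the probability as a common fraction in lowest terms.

1/2

After removing one green, 22 remain: 11 green and 11 yellow.
So the probability the next is green is 11/22 = 1/2.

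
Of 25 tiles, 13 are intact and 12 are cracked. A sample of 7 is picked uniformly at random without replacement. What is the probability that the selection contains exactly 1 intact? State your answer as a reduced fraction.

Total number of selections: C(25,7) = 480700.
Selections with exactly 1 intact: choose 1 of the 13 intact and 6 of the 12 cracked, C(13,1)·C(12,6) = 13·924 = 12012.
Probability = 12012/480700 = 273/10925.

273/10925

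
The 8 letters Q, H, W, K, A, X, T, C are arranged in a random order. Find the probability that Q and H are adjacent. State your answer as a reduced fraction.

There are 8! = 40320 arrangements.
Treat Q and H as a block: 7! arrangements of the blocks × 2 orders within the block = 2·5040 = 10080.
Probability = 10080/40320 = 1/4.

1/4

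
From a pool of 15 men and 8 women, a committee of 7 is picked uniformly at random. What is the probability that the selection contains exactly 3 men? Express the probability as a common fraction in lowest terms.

There are C(23,7) = 245157 ways to choose 7 from 23.
Selections with exactly 3 men: choose 3 of the 15 men and 4 of the 8 women, C(15,3)·C(8,4) = 455·70 = 31850.
Probability = 31850/245157.

31850/245157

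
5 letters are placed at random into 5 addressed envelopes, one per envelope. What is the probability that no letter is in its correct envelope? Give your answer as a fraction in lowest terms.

11/30

There are 5! = 120 assignments.
By inclusion-exclusion, assignments with no fixed points: C(5,0)·5! − C(5,1)·4! + C(5,2)·3! − C(5,3)·2! + C(5,4)·1! − C(5,5)·0! = 44.
Probability = 44/120 = 11/30.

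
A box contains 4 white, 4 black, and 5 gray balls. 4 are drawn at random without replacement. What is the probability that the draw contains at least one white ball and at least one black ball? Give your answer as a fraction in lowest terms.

There are C(13,4) = 715 possible draws.
By inclusion-exclusion on the complements, draws missing all white or all black: C(9,4) + C(9,4) − C(5,4) = 126 + 126 − 5 = 247.
So draws with at least one of each: 715 − 247 = 468, probability 468/715 = 36/55.

36/55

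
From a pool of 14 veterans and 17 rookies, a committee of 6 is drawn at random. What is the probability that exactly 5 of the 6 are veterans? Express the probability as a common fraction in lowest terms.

374/8091

Total number of selections: C(31,6) = 736281.
Selections with exactly 5 veterans: choose 5 of the 14 veterans and 1 of the 17 rookies, C(14,5)·C(17,1) = 2002·17 = 34034.
Probability = 34034/736281 = 374/8091.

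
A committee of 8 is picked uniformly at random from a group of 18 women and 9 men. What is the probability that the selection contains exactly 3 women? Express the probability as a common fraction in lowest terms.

There are C(27,8) = 2220075 ways to choose 8 from 27.
Selections with exactly 3 women: choose 3 of the 18 women and 5 of the 9 men, C(18,3)·C(9,5) = 816·126 = 102816.
Probability = 102816/2220075 = 3808/82225.

3808/82225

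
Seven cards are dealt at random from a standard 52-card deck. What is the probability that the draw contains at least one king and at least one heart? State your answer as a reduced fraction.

53122231/133784560

There are C(52,7) = 133784560 possible draws.
By inclusion-exclusion on the complements, draws missing all kings or all hearts: C(48,7) + C(39,7) − C(36,7) = 73629072 + 15380937 − 8347680 = 80662329.
So draws with at least one of each: 133784560 − 80662329 = 53122231, probability 53122231/133784560.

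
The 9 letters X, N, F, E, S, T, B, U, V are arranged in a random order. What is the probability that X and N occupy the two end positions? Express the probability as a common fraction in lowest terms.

1/36

There are 9! = 362880 arrangements.
Place X and N at the ends in 2 ways, arrange the remaining 7 in 7! = 5040 ways: 2·5040 = 10080.
Probability = 10080/362880 = 1/36.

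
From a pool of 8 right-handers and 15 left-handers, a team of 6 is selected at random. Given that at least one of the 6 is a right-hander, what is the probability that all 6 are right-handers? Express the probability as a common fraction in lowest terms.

Work in counts. Selections with at least one right-hander: C(23,6) − C(15,6) = 100947 − 5005 = 95942.
Of those, selections where all 6 are right-handers: C(8,6) = 28.
Conditional probability = 28/95942 = 2/6853.

2/6853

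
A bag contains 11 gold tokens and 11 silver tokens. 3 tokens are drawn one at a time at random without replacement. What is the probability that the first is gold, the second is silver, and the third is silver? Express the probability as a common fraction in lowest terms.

11/84

Multiply the conditional probabilities at each draw: 11/22 · 11/21 · 10/20 = 1210/9240 = 11/84.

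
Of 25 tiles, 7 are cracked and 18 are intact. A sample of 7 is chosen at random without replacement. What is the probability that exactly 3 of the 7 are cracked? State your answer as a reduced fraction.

1071/4807

The sample space is all 7-subsets of the 25: C(25,7) = 480700.
Selections with exactly 3 cracked: choose 3 of the 7 cracked and 4 of the 18 intact, C(7,3)·C(18,4) = 35·3060 = 107100.
Probability = 107100/480700 = 1071/4807.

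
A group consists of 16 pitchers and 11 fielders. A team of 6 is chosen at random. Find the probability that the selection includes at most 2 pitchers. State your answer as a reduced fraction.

Total selections: C(27,6) = 296010.
Favorable selections (at most 2 pitchers): C(16,0)·C(11,6) + C(16,1)·C(11,5) + C(16,2)·C(11,4) = 462 + 7392 + 39600 = 47454.
Probability = 47454/296010 = 719/4485.

719/4485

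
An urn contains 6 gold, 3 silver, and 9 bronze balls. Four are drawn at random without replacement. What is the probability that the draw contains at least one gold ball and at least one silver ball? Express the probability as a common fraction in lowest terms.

There are C(18,4) = 3060 possible draws.
By inclusion-exclusion on the complements, draws missing all gold or all silver: C(12,4) + C(15,4) − C(9,4) = 495 + 1365 − 126 = 1734.
So draws with at least one of each: 3060 − 1734 = 1326, probability 1326/3060 = 13/30.

13/30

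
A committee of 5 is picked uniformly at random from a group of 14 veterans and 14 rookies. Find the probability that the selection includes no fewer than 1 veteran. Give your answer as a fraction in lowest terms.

529/540

There are C(28,5) = 98280 ways to choose the 5.
The complement is all 5 are rookies: C(14,5) = 2002.
Probability = 1 − 2002/98280 = 96278/98280 = 529/540.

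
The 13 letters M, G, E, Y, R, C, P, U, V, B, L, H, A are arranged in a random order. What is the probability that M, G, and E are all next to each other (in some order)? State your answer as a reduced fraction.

There are 13! = 6227020800 arrangements.
Treat the three as one block: 11! placements × 3! orders within the block = 39916800·6 = 239500800.
Probability = 239500800/6227020800 = 1/26.

1/26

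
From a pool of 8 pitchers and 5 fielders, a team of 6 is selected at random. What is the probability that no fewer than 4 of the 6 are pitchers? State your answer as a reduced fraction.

84/143

Total selections: C(13,6) = 1716.
Favorable selections (no fewer than 4 pitchers): C(8,4)·C(5,2) + C(8,5)·C(5,1) + C(8,6)·C(5,0) = 700 + 280 + 28 = 1008.
Probability = 1008/1716 = 84/143.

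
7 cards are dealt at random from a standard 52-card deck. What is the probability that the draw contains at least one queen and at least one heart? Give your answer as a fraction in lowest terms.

53122231/133784560

There are C(52,7) = 133784560 possible draws.
By inclusion-exclusion on the complements, draws missing all queens or all hearts: C(48,7) + C(39,7) − C(36,7) = 73629072 + 15380937 − 8347680 = 80662329.
So draws with at least one of each: 133784560 − 80662329 = 53122231, probability 53122231/133784560.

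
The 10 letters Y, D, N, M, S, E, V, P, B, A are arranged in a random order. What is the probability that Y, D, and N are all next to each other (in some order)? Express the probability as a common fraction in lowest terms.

There are 10! = 3628800 arrangements.
Treat the three as one block: 8! placements × 3! orders within the block = 40320·6 = 241920.
Probability = 241920/3628800 = 1/15.

1/15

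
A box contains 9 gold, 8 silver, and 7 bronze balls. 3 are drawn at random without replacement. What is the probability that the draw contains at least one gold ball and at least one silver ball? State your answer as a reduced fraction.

261/506

There are C(24,3) = 2024 possible draws.
By inclusion-exclusion on the complements, draws missing all gold or all silver: C(15,3) + C(16,3) − C(7,3) = 455 + 560 − 35 = 980.
So draws with at least one of each: 2024 − 980 = 1044, probability 1044/2024 = 261/506.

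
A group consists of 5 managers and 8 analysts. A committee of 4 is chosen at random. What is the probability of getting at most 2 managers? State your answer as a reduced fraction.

Total selections: C(13,4) = 715.
Count the complement (more than 2 managers): C(5,3)·C(8,1) + C(5,4)·C(8,0) = 80 + 5 = 85.
Probability = 1 − 85/715 = 630/715 = 126/143.

126/143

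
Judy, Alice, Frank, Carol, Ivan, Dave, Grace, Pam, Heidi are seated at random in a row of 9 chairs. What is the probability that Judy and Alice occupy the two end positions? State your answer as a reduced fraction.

There are 9! = 362880 arrangements.
Place Judy and Alice at the ends in 2 ways, arrange the remaining 7 in 7! = 5040 ways: 2·5040 = 10080.
Probability = 10080/362880 = 1/36.

1/36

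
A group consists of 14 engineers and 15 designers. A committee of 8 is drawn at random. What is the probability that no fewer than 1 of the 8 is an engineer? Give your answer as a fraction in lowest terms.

There are C(29,8) = 4292145 ways to choose the 8.
Favorable selections (no fewer than 1 engineer): C(14,1)·C(15,7) + C(14,2)·C(15,6) + C(14,3)·C(15,5) + C(14,4)·C(15,4) + C(14,5)·C(15,3) + C(14,6)·C(15,2) + C(14,7)·C(15,1) + C(14,8)·C(15,0) = 90090 + 455455 + 1093092 + 1366365 + 910910 + 315315 + 51480 + 3003 = 4285710.
Probability = 4285710/4292145 = 666/667.

666/667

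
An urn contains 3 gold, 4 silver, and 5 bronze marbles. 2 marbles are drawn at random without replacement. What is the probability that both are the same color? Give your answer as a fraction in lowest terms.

There are C(12,2) = 66 ways to draw 2 marbles.
All same color: C(3,2) + C(4,2) + C(5,2) = 3 + 6 + 10 = 19.
Probability = 19/66.

19/66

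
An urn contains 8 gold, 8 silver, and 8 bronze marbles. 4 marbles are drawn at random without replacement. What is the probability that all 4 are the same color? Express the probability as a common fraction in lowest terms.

5/253

There are C(24,4) = 10626 ways to draw 4 marbles.
All same color: C(8,4) + C(8,4) + C(8,4) = 70 + 70 + 70 = 210.
Probability = 210/10626 = 5/253.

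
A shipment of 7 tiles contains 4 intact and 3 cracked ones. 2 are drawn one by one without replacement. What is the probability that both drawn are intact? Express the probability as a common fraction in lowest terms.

Multiply the conditional probabilities at each draw: 4/7 · 3/6 = 12/42 = 2/7.

2/7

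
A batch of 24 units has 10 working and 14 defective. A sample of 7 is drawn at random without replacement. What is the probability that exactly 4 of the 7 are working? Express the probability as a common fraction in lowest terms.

The sample space is all 7-subsets of the 24: C(24,7) = 346104.
Selections with exactly 4 working: choose 4 of the 10 working and 3 of the 14 defective, C(10,4)·C(14,3) = 210·364 = 76440.
Probability = 76440/346104 = 3185/14421.

3185/14421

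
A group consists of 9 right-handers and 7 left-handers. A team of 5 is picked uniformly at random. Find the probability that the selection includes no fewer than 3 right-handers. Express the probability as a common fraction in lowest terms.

Total selections: C(16,5) = 4368.
Favorable selections (no fewer than 3 right-handers): C(9,3)·C(7,2) + C(9,4)·C(7,1) + C(9,5)·C(7,0) = 1764 + 882 + 126 = 2772.
Probability = 2772/4368 = 33/52.

33/52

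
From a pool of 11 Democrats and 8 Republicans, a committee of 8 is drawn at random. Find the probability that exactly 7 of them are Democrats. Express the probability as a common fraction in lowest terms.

440/12597

There are C(19,8) = 75582 ways to choose 8 from 19.
Selections with exactly 7 Democrats: choose 7 of the 11 Democrats and 1 of the 8 Republicans, C(11,7)·C(8,1) = 330·8 = 2640.
Probability = 2640/75582 = 440/12597.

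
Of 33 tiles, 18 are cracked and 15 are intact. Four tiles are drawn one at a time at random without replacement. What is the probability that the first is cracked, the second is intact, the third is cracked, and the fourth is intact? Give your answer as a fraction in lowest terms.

Multiply the conditional probabilities at each draw: 18/33 · 15/32 · 17/31 · 14/30 = 64260/982080 = 357/5456.

357/5456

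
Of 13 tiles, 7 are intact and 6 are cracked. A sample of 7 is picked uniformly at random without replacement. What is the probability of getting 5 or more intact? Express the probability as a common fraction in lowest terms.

179/858

Total selections: C(13,7) = 1716.
Favorable selections (5 or more intact): C(7,5)·C(6,2) + C(7,6)·C(6,1) + C(7,7)·C(6,0) = 315 + 42 + 1 = 358.
Probability = 358/1716 = 179/858.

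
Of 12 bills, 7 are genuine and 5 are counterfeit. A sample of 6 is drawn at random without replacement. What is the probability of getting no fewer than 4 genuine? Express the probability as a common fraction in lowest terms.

1/2

There are C(12,6) = 924 ways to choose the 6.
Favorable selections (no fewer than 4 genuine): C(7,4)·C(5,2) + C(7,5)·C(5,1) + C(7,6)·C(5,0) = 350 + 105 + 7 = 462.
Probability = 462/924 = 1/2.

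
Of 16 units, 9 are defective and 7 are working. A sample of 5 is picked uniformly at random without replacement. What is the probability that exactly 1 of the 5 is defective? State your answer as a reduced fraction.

Total number of selections: C(16,5) = 4368.
Selections with exactly 1 defective: choose 1 of the 9 defective and 4 of the 7 working, C(9,1)·C(7,4) = 9·35 = 315.
Probability = 315/4368 = 15/208.

15/208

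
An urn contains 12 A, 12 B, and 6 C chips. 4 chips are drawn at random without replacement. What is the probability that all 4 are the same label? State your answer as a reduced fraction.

67/1827

There are C(30,4) = 27405 ways to draw 4 chips.
All same label: C(12,4) + C(12,4) + C(6,4) = 495 + 495 + 15 = 1005.
Probability = 1005/27405 = 67/1827.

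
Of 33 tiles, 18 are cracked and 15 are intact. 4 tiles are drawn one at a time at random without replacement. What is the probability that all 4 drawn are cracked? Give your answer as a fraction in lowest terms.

51/682

Multiply the conditional probabilities at each draw: 18/33 · 17/32 · 16/31 · 15/30 = 73440/982080 = 51/682.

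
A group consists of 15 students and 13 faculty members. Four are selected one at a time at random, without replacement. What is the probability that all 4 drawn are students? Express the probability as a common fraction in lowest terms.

Multiply the conditional probabilities at each draw: 15/28 · 14/27 · 13/26 · 12/25 = 32760/491400 = 1/15.

1/15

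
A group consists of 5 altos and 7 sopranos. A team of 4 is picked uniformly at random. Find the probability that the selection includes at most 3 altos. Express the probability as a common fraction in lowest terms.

98/99

There are C(12,4) = 495 ways to choose the 4.
Favorable selections (at most 3 altos): C(5,0)·C(7,4) + C(5,1)·C(7,3) + C(5,2)·C(7,2) + C(5,3)·C(7,1) = 35 + 175 + 210 + 70 = 490.
Probability = 490/495 = 98/99.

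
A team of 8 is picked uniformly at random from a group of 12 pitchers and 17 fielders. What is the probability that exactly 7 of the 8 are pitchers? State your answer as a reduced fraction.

136/43355

The sample space is all 8-subsets of the 29: C(29,8) = 4292145.
Selections with exactly 7 pitchers: choose 7 of the 12 pitchers and 1 of the 17 fielders, C(12,7)·C(17,1) = 792·17 = 13464.
Probability = 13464/4292145 = 136/43355.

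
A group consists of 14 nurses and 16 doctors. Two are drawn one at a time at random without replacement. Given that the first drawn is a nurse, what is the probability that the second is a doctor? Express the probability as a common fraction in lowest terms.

After removing one nurse, 29 remain: 13 nurses and 16 doctors.
So the probability the next is a doctor is 16/29.

16/29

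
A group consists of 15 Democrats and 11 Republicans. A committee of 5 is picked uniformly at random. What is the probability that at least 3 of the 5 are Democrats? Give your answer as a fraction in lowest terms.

301/460

Total selections: C(26,5) = 65780.
Favorable selections (at least 3 Democrats): C(15,3)·C(11,2) + C(15,4)·C(11,1) + C(15,5)·C(11,0) = 25025 + 15015 + 3003 = 43043.
Probability = 43043/65780 = 301/460.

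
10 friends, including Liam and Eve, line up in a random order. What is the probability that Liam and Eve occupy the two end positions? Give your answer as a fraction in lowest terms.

There are 10! = 3628800 arrangements.
Place Liam and Eve at the ends in 2 ways, arrange the remaining 8 in 8! = 40320 ways: 2·40320 = 80640.
Probability = 80640/3628800 = 1/45.

1/45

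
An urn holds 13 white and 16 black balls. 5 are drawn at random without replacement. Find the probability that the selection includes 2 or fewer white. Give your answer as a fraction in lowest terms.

There are C(29,5) = 118755 ways to choose the 5.
Favorable selections (2 or fewer white): C(13,0)·C(16,5) + C(13,1)·C(16,4) + C(13,2)·C(16,3) = 4368 + 23660 + 43680 = 71708.
Probability = 71708/118755 = 788/1305.

788/1305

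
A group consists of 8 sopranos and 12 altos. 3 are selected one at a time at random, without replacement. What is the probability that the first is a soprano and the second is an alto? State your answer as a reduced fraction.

24/95

Multiply the conditional probabilities at each draw: 8/20 · 12/19 = 96/380 = 24/95.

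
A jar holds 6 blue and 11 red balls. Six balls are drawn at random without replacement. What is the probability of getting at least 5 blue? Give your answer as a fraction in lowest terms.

67/12376

There are C(17,6) = 12376 ways to choose the 6.
Favorable selections (at least 5 blue): C(6,5)·C(11,1) + C(6,6)·C(11,0) = 66 + 1 = 67.
Probability = 67/12376.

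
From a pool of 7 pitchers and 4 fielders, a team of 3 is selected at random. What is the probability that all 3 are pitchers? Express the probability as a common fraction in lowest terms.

There are C(11,3) = 165 possible selections.
Selections with all pitchers: C(7,3) = 35.
Probability = 35/165 = 7/33.

7/33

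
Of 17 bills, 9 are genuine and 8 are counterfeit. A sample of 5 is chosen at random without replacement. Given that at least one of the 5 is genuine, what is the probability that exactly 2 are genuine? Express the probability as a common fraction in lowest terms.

24/73

Work in counts. Selections with at least one genuine: C(17,5) − C(8,5) = 6188 − 56 = 6132.
Of those, selections where exactly 2 are genuine: C(9,2)·C(8,3) = 36·56 = 2016.
Conditional probability = 2016/6132 = 24/73.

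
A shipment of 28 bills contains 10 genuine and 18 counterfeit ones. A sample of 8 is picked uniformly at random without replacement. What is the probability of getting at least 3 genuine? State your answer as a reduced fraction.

There are C(28,8) = 3108105 ways to choose the 8.
Count the complement (fewer than 3 genuine): C(10,0)·C(18,8) + C(10,1)·C(18,7) + C(10,2)·C(18,6) = 43758 + 318240 + 835380 = 1197378.
Probability = 1 − 1197378/3108105 = 1910727/3108105 = 2333/3795.

2333/3795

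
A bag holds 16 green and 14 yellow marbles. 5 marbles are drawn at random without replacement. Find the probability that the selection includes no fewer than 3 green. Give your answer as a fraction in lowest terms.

There are C(30,5) = 142506 ways to choose the 5.
Favorable selections (no fewer than 3 green): C(16,3)·C(14,2) + C(16,4)·C(14,1) + C(16,5)·C(14,0) = 50960 + 25480 + 4368 = 80808.
Probability = 80808/142506 = 148/261.

148/261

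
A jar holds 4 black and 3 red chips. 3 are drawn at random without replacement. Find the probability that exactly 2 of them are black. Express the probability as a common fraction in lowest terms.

The sample space is all 3-subsets of the 7: C(7,3) = 35.
Selections with exactly 2 black: choose 2 of the 4 black and 1 of the 3 red, C(4,2)·C(3,1) = 6·3 = 18.
Probability = 18/35.

18/35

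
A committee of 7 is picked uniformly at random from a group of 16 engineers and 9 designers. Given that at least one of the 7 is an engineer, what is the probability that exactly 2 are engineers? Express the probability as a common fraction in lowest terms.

Work in counts. Selections with at least one engineer: C(25,7) − C(9,7) = 480700 − 36 = 480664.
Of those, selections where exactly 2 are engineers: C(16,2)·C(9,5) = 120·126 = 15120.
Conditional probability = 15120/480664 = 1890/60083.

1890/60083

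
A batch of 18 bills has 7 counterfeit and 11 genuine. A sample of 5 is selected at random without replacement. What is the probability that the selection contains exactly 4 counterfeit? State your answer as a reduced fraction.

The sample space is all 5-subsets of the 18: C(18,5) = 8568.
Selections with exactly 4 counterfeit: choose 4 of the 7 counterfeit and 1 of the 11 genuine, C(7,4)·C(11,1) = 35·11 = 385.
Probability = 385/8568 = 55/1224.

55/1224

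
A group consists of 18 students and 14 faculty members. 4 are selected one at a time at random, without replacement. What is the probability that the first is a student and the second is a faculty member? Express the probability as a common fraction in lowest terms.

63/248

Multiply the conditional probabilities at each draw: 18/32 · 14/31 = 252/992 = 63/248.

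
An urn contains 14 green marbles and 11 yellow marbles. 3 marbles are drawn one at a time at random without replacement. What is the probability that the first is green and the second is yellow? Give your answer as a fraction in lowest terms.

Multiply the conditional probabilities at each draw: 14/25 · 11/24 = 154/600 = 77/300.

77/300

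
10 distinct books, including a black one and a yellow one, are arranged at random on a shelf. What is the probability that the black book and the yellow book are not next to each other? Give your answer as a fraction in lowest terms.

There are 10! = 3628800 arrangements.
Arrangements with the black book and the yellow book adjacent: 2·9! = 725760.
So not adjacent: 3628800 − 725760 = 2903040, probability 2903040/3628800 = 4/5.

4/5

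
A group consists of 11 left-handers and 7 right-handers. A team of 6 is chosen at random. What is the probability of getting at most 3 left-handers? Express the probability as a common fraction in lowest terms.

There are C(18,6) = 18564 ways to choose the 6.
Count the complement (more than 3 left-handers): C(11,4)·C(7,2) + C(11,5)·C(7,1) + C(11,6)·C(7,0) = 6930 + 3234 + 462 = 10626.
Probability = 1 − 10626/18564 = 7938/18564 = 189/442.

189/442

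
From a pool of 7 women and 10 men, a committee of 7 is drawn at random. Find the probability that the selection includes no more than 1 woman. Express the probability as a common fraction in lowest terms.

Total selections: C(17,7) = 19448.
Favorable selections (no more than 1 woman): C(7,0)·C(10,7) + C(7,1)·C(10,6) = 120 + 1470 = 1590.
Probability = 1590/19448 = 795/9724.

795/9724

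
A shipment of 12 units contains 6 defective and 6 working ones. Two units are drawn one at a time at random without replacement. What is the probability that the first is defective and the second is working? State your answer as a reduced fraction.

Multiply the conditional probabilities at each draw: 6/12 · 6/11 = 36/132 = 3/11.

3/11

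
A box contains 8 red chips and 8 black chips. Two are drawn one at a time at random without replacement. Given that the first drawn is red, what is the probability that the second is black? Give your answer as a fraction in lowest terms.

8/15

After removing one red, 15 remain: 7 red and 8 black.
So the probability the next is black is 8/15.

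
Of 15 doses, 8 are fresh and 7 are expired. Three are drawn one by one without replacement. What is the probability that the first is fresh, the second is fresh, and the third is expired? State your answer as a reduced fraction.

28/195

Multiply the conditional probabilities at each draw: 8/15 · 7/14 · 7/13 = 392/2730 = 28/195.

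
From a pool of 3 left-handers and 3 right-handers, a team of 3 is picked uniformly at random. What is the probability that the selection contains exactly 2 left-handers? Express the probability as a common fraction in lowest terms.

9/20

The sample space is all 3-subsets of the 6: C(6,3) = 20.
Selections with exactly 2 left-handers: choose 2 of the 3 left-handers and 1 of the 3 right-handers, C(3,2)·C(3,1) = 3·3 = 9.
Probability = 9/20.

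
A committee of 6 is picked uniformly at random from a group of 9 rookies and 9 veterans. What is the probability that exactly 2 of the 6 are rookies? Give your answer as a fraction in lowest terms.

54/221

The sample space is all 6-subsets of the 18: C(18,6) = 18564.
Selections with exactly 2 rookies: choose 2 of the 9 rookies and 4 of the 9 veterans, C(9,2)·C(9,4) = 36·126 = 4536.
Probability = 4536/18564 = 54/221.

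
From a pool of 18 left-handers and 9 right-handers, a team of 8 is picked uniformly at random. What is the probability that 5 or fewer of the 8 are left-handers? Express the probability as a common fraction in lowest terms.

10441/18975

There are C(27,8) = 2220075 ways to choose the 8.
Favorable selections (5 or fewer left-handers): C(18,0)·C(9,8) + C(18,1)·C(9,7) + C(18,2)·C(9,6) + C(18,3)·C(9,5) + C(18,4)·C(9,4) + C(18,5)·C(9,3) = 9 + 648 + 12852 + 102816 + 385560 + 719712 = 1221597.
Probability = 1221597/2220075 = 10441/18975.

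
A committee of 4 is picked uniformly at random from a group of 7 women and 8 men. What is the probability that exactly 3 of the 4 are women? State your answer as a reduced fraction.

There are C(15,4) = 1365 ways to choose 4 from 15.
Selections with exactly 3 women: choose 3 of the 7 women and 1 of the 8 men, C(7,3)·C(8,1) = 35·8 = 280.
Probability = 280/1365 = 8/39.

8/39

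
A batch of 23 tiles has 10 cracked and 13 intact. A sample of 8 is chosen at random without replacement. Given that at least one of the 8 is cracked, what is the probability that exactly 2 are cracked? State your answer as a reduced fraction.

2340/14819

Work in counts. Selections with at least one cracked: C(23,8) − C(13,8) = 490314 − 1287 = 489027.
Of those, selections where exactly 2 are cracked: C(10,2)·C(13,6) = 45·1716 = 77220.
Conditional probability = 77220/489027 = 2340/14819.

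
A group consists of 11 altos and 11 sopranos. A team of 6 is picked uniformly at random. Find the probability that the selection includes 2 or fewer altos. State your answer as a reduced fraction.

There are C(22,6) = 74613 ways to choose the 6.
Favorable selections (2 or fewer altos): C(11,0)·C(11,6) + C(11,1)·C(11,5) + C(11,2)·C(11,4) = 462 + 5082 + 18150 = 23694.
Probability = 23694/74613 = 718/2261.

718/2261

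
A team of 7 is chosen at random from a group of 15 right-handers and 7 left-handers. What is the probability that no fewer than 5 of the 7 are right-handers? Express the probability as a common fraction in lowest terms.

559/912

Total selections: C(22,7) = 170544.
Favorable selections (no fewer than 5 right-handers): C(15,5)·C(7,2) + C(15,6)·C(7,1) + C(15,7)·C(7,0) = 63063 + 35035 + 6435 = 104533.
Probability = 104533/170544 = 559/912.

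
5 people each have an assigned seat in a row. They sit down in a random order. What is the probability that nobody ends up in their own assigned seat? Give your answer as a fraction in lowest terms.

There are 5! = 120 seatings.
By inclusion-exclusion, seatings with no fixed points: C(5,0)·5! − C(5,1)·4! + C(5,2)·3! − C(5,3)·2! + C(5,4)·1! − C(5,5)·0! = 44.
Probability = 44/120 = 11/30.

11/30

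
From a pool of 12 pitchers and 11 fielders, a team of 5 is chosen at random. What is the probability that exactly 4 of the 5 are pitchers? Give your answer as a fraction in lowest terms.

495/3059

The sample space is all 5-subsets of the 23: C(23,5) = 33649.
Selections with exactly 4 pitchers: choose 4 of the 12 pitchers and 1 of the 11 fielders, C(12,4)·C(11,1) = 495·11 = 5445.
Probability = 5445/33649 = 495/3059.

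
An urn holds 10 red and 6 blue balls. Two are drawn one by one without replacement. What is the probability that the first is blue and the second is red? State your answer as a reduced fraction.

Multiply the conditional probabilities at each draw: 6/16 · 10/15 = 60/240 = 1/4.

1/4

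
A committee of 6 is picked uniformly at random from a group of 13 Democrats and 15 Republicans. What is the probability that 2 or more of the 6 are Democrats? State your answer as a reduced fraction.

There are C(28,6) = 376740 ways to choose the 6.
Favorable selections (2 or more Democrats): C(13,2)·C(15,4) + C(13,3)·C(15,3) + C(13,4)·C(15,2) + C(13,5)·C(15,1) + C(13,6)·C(15,0) = 106470 + 130130 + 75075 + 19305 + 1716 = 332696.
Probability = 332696/376740 = 914/1035.

914/1035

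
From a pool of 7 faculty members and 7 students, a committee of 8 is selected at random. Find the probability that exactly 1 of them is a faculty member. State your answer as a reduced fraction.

The sample space is all 8-subsets of the 14: C(14,8) = 3003.
Selections with exactly 1 faculty member: choose 1 of the 7 faculty members and 7 of the 7 students, C(7,1)·C(7,7) = 7·1 = 7.
Probability = 7/3003 = 1/429.

1/429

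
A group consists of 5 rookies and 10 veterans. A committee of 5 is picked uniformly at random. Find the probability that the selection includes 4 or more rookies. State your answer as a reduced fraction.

17/1001

There are C(15,5) = 3003 ways to choose the 5.
Favorable selections (4 or more rookies): C(5,4)·C(10,1) + C(5,5)·C(10,0) = 50 + 1 = 51.
Probability = 51/3003 = 17/1001.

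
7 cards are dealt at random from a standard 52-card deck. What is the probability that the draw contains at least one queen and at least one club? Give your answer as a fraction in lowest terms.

There are C(52,7) = 133784560 possible draws.
By inclusion-exclusion on the complements, draws missing all queens or all clubs: C(48,7) + C(39,7) − C(36,7) = 73629072 + 15380937 − 8347680 = 80662329.
So draws with at least one of each: 133784560 − 80662329 = 53122231, probability 53122231/133784560.

53122231/133784560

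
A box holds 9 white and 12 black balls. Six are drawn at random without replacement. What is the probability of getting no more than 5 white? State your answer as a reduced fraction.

There are C(21,6) = 54264 ways to choose the 6.
The complement is exactly 6 white: C(9,6)·C(12,0) = 84.
Probability = 1 − 84/54264 = 54180/54264 = 645/646.

645/646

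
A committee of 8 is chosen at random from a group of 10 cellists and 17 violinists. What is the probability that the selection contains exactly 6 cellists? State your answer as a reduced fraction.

Total number of selections: C(27,8) = 2220075.
Selections with exactly 6 cellists: choose 6 of the 10 cellists and 2 of the 17 violinists, C(10,6)·C(17,2) = 210·136 = 28560.
Probability = 28560/2220075 = 1904/148005.

1904/148005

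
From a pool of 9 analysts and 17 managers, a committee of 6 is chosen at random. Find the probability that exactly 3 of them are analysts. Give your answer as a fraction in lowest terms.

816/3289

The sample space is all 6-subsets of the 26: C(26,6) = 230230.
Selections with exactly 3 analysts: choose 3 of the 9 analysts and 3 of the 17 managers, C(9,3)·C(17,3) = 84·680 = 57120.
Probability = 57120/230230 = 816/3289.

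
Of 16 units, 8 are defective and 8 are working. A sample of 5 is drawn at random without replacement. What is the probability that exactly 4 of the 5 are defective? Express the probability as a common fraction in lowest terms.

5/39

There are C(16,5) = 4368 ways to choose 5 from 16.
Selections with exactly 4 defective: choose 4 of the 8 defective and 1 of the 8 working, C(8,4)·C(8,1) = 70·8 = 560.
Probability = 560/4368 = 5/39.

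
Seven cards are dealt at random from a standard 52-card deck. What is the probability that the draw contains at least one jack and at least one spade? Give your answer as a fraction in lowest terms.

There are C(52,7) = 133784560 possible draws.
By inclusion-exclusion on the complements, draws missing all jacks or all spades: C(48,7) + C(39,7) − C(36,7) = 73629072 + 15380937 − 8347680 = 80662329.
So draws with at least one of each: 133784560 − 80662329 = 53122231, probability 53122231/133784560.

53122231/133784560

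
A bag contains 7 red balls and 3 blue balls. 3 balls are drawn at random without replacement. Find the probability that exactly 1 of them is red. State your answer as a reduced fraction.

7/40

The sample space is all 3-subsets of the 10: C(10,3) = 120.
Selections with exactly 1 red: choose 1 of the 7 red and 2 of the 3 blue, C(7,1)·C(3,2) = 7·3 = 21.
Probability = 21/120 = 7/40.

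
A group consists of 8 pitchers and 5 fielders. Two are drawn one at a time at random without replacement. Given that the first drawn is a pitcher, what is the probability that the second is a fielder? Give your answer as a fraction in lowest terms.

5/12

After removing one pitcher, 12 remain: 7 pitchers and 5 fielders.
So the probability the next is a fielder is 5/12.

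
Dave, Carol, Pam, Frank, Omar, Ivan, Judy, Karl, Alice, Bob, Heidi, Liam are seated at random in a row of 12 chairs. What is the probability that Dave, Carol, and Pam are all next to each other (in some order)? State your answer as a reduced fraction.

1/22

There are 12! = 479001600 arrangements.
Treat the three as one block: 10! placements × 3! orders within the block = 3628800·6 = 21772800.
Probability = 21772800/479001600 = 1/22.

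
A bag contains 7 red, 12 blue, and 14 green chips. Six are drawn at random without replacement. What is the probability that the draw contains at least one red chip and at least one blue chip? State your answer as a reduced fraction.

There are C(33,6) = 1107568 possible draws.
By inclusion-exclusion on the complements, draws missing all red or all blue: C(26,6) + C(21,6) − C(14,6) = 230230 + 54264 − 3003 = 281491.
So draws with at least one of each: 1107568 − 281491 = 826077, probability 826077/1107568 = 118011/158224.

118011/158224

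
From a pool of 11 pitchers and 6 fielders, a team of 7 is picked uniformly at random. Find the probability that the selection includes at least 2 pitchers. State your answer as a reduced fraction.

1767/1768

Total selections: C(17,7) = 19448.
The complement is exactly 1 pitchers: C(11,1)·C(6,6) = 11.
Probability = 1 − 11/19448 = 19437/19448 = 1767/1768.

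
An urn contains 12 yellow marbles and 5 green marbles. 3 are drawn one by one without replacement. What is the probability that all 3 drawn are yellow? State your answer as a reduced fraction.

11/34

Multiply the conditional probabilities at each draw: 12/17 · 11/16 · 10/15 = 1320/4080 = 11/34.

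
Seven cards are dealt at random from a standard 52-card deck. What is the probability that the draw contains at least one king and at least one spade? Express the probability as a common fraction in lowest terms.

53122231/133784560

There are C(52,7) = 133784560 possible draws.
By inclusion-exclusion on the complements, draws missing all kings or all spades: C(48,7) + C(39,7) − C(36,7) = 73629072 + 15380937 − 8347680 = 80662329.
So draws with at least one of each: 133784560 − 80662329 = 53122231, probability 53122231/133784560.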